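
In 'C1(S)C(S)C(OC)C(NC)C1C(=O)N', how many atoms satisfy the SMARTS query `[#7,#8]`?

The query [#7,#8] means: nitrogen or oxygen (comma = OR).
Check the 14 heavy atoms by environment: 8× C → no; 2× O → match; 2× N → match; 2× S → no.
Summing the matching environments: 2 + 2 = 4 matching atoms.

4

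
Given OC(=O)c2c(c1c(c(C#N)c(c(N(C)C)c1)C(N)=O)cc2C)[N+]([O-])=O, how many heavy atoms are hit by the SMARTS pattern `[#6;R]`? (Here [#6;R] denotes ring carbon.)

Check the 25 heavy atoms by environment: 10× c (aromatic, in 6-ring) → match; 6× C (acyclic) → no; 3× N (acyclic) → no; 4× O (acyclic) → no; 1× N (charge +1, acyclic) → no; 1× O (charge -1, acyclic) → no.
That gives 10 matching atoms.

10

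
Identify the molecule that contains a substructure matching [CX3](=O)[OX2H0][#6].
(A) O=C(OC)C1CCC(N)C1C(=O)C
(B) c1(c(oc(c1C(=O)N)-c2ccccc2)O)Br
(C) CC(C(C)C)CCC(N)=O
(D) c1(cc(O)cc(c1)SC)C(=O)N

[CX3](=O)[OX2H0][#6] describes a carbonyl carbon bonded to an oxygen that is itself bonded to carbon (no H on that O) (an ester).
(A) contains a methyl-ester group (-C(=O)OCH3), which satisfies every atom and bond constraint.
(B) has a primary amide (-C(=O)NH2) but the carbonyl is bonded to N, not to an O-C linkage.
(C) has a primary amide (-C(=O)NH2) but the carbonyl is bonded to N, not to an O-C linkage.
(D) has a primary amide (-C(=O)NH2) but the carbonyl is bonded to N, not to an O-C linkage.
So the answer is (A).

A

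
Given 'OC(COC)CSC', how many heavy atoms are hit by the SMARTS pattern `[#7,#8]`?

The query [#7,#8] means: nitrogen or oxygen (comma = OR).
Check the 8 heavy atoms by environment: 5× C → no; 1× S → no; 2× O → match.
That gives 2 matching atoms.

2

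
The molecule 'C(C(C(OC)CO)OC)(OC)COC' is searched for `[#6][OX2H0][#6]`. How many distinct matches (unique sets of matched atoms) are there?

4

[#6][OX2H0][#6] is the SMARTS for an ether: an aliphatic oxygen bridging two carbons with no H on the oxygen.
The molecule carries 4 separate instances of a methoxy ether (-OCH3) meeting every constraint; each maps to a distinct set of atoms, giving 4 matches.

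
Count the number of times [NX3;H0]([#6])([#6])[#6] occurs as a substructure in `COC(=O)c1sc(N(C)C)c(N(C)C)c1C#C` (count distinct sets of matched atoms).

[NX3;H0]([#6])([#6])[#6] is the SMARTS for a tertiary amine: a trivalent nitrogen with no H, bonded to three carbons.
The molecule carries 2 separate instances of a dimethylamino group (-N(CH3)2) meeting every constraint; each maps to a distinct set of atoms, giving 2 matches.

2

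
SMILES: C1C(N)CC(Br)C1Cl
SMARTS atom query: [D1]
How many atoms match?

The query [D1] means: atom with exactly one heavy-atom neighbour (degree 1).
Check the 8 heavy atoms by environment: 3× C (D3) → no; 2× C (D2) → no; 1× Cl (D1) → match; 1× Br (D1) → match; 1× N (D1) → match.
Summing the matching environments: 1 + 1 + 1 = 3 matching atoms.

3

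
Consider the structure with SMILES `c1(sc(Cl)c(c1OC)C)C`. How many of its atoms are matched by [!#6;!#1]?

The query [!#6;!#1] means: not carbon and not hydrogen — any heteroatom.
Check the 10 heavy atoms by environment: 1× s (aromatic) → match; 4× c (aromatic) → no; 1× O → match; 3× C → no; 1× Cl → match.
Summing the matching environments: 1 + 1 + 1 = 3 matching atoms.

3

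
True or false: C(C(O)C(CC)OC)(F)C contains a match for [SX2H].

False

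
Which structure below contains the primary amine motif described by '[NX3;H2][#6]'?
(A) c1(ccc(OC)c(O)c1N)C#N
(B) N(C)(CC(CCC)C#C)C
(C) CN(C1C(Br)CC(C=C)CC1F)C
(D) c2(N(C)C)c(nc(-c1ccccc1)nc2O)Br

[NX3;H2][#6] describes a trivalent nitrogen with two H attached to carbon (a primary amine).
(A) contains a primary amino group (-NH2), which satisfies every atom and bond constraint.
(B) has a dimethylamino group (-N(CH3)2) but the nitrogen has H0, not H2.
(C) has a dimethylamino group (-N(CH3)2) but the nitrogen has H0, not H2.
(D) has a dimethylamino group (-N(CH3)2) but the nitrogen has H0, not H2.
So the answer is (A).

A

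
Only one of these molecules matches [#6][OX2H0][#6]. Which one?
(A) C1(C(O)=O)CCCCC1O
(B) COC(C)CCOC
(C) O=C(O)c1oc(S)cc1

[#6][OX2H0][#6] describes an aliphatic oxygen bridging two carbons with no H on the oxygen (an ether).
(A) has a carboxylic acid group (-C(=O)OH) but the -OH oxygen has H1; the =O is OX1, not OX2.
(B) contains a methoxy ether (-OCH3), which satisfies every atom and bond constraint.
(C) has a carboxylic acid group (-C(=O)OH) but the -OH oxygen has H1; the =O is OX1, not OX2.
So the answer is (B).

B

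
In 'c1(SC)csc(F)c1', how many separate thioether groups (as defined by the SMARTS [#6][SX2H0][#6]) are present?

1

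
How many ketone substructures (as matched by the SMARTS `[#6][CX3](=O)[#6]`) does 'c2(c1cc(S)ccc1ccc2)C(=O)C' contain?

1

[#6][CX3](=O)[#6] is the SMARTS for a ketone: a carbonyl carbon (no H) flanked by two carbons.
Exactly one fragment in the molecule meets all constraints, giving 1 match.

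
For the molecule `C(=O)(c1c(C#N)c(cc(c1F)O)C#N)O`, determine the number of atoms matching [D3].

6

The query [D3] means: atom with exactly three heavy-atom neighbours.
Check the 15 heavy atoms by environment: 5× c (aromatic, D3) → match; 1× c (aromatic, D2) → no; 1× C (D3) → match; 3× O (D1) → no; 2× C (D2) → no; 2× N (D1) → no; 1× F (D1) → no.
Summing the matching environments: 5 + 1 = 6 matching atoms.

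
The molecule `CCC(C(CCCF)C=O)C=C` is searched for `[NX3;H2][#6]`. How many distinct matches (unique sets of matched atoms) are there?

[NX3;H2][#6] is the SMARTS for a primary amine: a trivalent nitrogen with two H attached to carbon.
No fragment in the molecule satisfies every constraint, giving 0 matches.

0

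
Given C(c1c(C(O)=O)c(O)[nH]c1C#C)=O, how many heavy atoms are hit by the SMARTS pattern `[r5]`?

5

The query [r5] means: r5 matches atoms in a five-membered ring.
Check the 13 heavy atoms by environment: 1× n (aromatic, in 5-ring) → match; 4× c (aromatic, in 5-ring) → match; 4× C (acyclic) → no; 4× O (acyclic) → no.
Summing the matching environments: 1 + 4 = 5 matching atoms.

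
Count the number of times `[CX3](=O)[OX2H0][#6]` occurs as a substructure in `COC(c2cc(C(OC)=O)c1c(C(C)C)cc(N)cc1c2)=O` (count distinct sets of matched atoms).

2

[CX3](=O)[OX2H0][#6] is the SMARTS for an ester: a carbonyl carbon bonded to an oxygen that is itself bonded to carbon (no H on that O).
The molecule carries 2 separate instances of a methyl-ester group (-C(=O)OCH3) meeting every constraint; each maps to a distinct set of atoms, giving 2 matches.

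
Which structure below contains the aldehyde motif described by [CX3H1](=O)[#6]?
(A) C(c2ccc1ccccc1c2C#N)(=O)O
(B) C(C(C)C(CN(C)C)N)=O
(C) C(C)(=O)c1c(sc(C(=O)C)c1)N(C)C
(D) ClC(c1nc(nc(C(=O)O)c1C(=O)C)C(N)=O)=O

B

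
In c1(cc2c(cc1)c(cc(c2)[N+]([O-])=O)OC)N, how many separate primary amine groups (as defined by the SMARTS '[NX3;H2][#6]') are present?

1

[NX3;H2][#6] is the SMARTS for a primary amine: a trivalent nitrogen with two H attached to carbon.
Exactly one fragment in the molecule meets all constraints, giving 1 match.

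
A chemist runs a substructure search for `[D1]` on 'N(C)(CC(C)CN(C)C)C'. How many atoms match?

5

The query [D1] means: atom with exactly one heavy-atom neighbour (degree 1).
Check the 10 heavy atoms by environment: 2× C (D2) → no; 1× C (D3) → no; 2× N (D3) → no; 5× C (D1) → match.
That gives 5 matching atoms.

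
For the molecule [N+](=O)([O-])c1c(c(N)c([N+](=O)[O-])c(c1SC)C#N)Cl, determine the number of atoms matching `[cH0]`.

6

Check the 18 heavy atoms by environment: 6× c (aromatic, H0) → match; 2× N (charge +1, H0) → no; 2× O (charge -1, H0) → no; 2× O (H0) → no; 1× S (H0) → no; 1× C (H3) → no; 1× N (H2) → no; 1× Cl (H0) → no; 1× C (H0) → no; 1× N (H0) → no.
That gives 6 matching atoms.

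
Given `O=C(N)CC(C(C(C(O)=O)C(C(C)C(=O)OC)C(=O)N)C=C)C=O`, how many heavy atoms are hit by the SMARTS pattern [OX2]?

2

Check the 24 heavy atoms by environment: 8× C (X4) → no; 7× C (X3) → no; 5× O (X1) → no; 2× O (X2) → match; 2× N (X3) → no.
That gives 2 matching atoms.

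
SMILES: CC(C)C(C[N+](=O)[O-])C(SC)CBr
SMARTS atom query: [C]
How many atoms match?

8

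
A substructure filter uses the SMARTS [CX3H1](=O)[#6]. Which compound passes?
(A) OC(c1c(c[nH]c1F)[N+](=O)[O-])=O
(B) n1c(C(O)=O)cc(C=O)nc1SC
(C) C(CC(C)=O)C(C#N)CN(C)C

[CX3H1](=O)[#6] describes an sp2 carbon with one H, double-bonded to O and single-bonded to carbon (an aldehyde).
(A) has a carboxylic acid group (-C(=O)OH) but the carbonyl carbon has H0 and is bonded to O, not H1.
(B) contains an aldehyde (-CHO), which satisfies every atom and bond constraint.
(C) has an acetyl/ketone group (-C(=O)CH3) but the carbonyl carbon has H0 (two carbon neighbours), not H1.
So the answer is (B).

B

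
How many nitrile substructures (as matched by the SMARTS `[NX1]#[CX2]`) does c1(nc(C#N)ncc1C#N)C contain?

2

[NX1]#[CX2] is the SMARTS for a nitrile: a nitrogen triple-bonded to a two-connected carbon.
The molecule carries 2 separate instances of a nitrile (-C#N) meeting every constraint; each maps to a distinct set of atoms, giving 2 matches.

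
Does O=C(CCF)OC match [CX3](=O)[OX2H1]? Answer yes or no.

No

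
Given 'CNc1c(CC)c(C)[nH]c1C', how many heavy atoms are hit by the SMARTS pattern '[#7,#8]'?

2

The query [#7,#8] means: nitrogen or oxygen (comma = OR).
Check the 11 heavy atoms by environment: 1× n (aromatic) → match; 4× c (aromatic) → no; 5× C → no; 1× N → match.
Summing the matching environments: 1 + 1 = 2 matching atoms.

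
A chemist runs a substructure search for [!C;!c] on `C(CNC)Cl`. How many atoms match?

2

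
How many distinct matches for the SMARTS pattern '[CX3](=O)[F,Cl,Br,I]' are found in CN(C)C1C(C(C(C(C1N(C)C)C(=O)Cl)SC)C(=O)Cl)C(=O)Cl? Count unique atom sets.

[CX3](=O)[F,Cl,Br,I] is the SMARTS for an acyl halide: a carbonyl carbon bonded to a halogen.
The molecule carries 3 separate instances of an acyl chloride (-C(=O)Cl) meeting every constraint; each maps to a distinct set of atoms, giving 3 matches.

3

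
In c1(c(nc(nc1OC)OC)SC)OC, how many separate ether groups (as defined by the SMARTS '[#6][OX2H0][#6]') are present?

[#6][OX2H0][#6] is the SMARTS for an ether: an aliphatic oxygen bridging two carbons with no H on the oxygen.
The molecule carries 3 separate instances of a methoxy ether (-OCH3) meeting every constraint; each maps to a distinct set of atoms, giving 3 matches.

3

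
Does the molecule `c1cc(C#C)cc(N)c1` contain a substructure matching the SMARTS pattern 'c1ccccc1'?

The pattern c1ccccc1 describes six aromatic carbons in a ring — a benzene ring.
The required atom environment is present in the molecule, so the pattern matches.

Yes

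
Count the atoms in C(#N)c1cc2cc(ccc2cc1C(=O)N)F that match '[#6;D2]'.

6

The query [#6;D2] means: any carbon bonded to exactly two heavy atoms.
Check the 16 heavy atoms by environment: 5× c (aromatic, D3) → no; 5× c (aromatic, D2) → match; 1× F (D1) → no; 1× C (D3) → no; 1× O (D1) → no; 2× N (D1) → no; 1× C (D2) → match.
Summing the matching environments: 5 + 1 = 6 matching atoms.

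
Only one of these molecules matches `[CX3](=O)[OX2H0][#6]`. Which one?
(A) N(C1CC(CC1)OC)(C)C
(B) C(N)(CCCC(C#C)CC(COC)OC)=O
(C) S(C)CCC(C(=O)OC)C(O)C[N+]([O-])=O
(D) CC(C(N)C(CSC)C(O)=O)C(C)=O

[CX3](=O)[OX2H0][#6] describes a carbonyl carbon bonded to an oxygen that is itself bonded to carbon (no H on that O) (an ester).
(A) has a methoxy ether (-OCH3) but the ether oxygen is not adjacent to a C=O carbon.
(B) has a primary amide (-C(=O)NH2) but the carbonyl is bonded to N, not to an O-C linkage.
(C) contains a methyl-ester group (-C(=O)OCH3), which satisfies every atom and bond constraint.
(D) has a carboxylic acid group (-C(=O)OH) but the singly-bonded O carries H (OX2H1, not H0).
So the answer is (C).

C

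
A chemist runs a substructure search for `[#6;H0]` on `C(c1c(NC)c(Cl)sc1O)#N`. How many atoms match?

The query [#6;H0] means: any carbon with no attached hydrogen.
Check the 11 heavy atoms by environment: 1× s (aromatic, H0) → no; 4× c (aromatic, H0) → match; 1× C (H0) → match; 1× N (H0) → no; 1× N (H1) → no; 1× C (H3) → no; 1× O (H1) → no; 1× Cl (H0) → no.
Summing the matching environments: 4 + 1 = 5 matching atoms.

5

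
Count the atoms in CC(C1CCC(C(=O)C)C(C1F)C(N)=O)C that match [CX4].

The query [CX4] means: C with X4: aliphatic carbon with exactly 4 total connections (bonds + H).
Check the 16 heavy atoms by environment: 10× C (X4) → match; 1× F (X1) → no; 2× C (X3) → no; 2× O (X1) → no; 1× N (X3) → no.
That gives 10 matching atoms.

10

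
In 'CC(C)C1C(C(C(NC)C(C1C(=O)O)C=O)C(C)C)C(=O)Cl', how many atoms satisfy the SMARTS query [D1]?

The query [D1] means: atom with exactly one heavy-atom neighbour (degree 1).
Check the 22 heavy atoms by environment: 10× C (D3) → no; 5× C (D1) → match; 1× N (D2) → no; 1× C (D2) → no; 4× O (D1) → match; 1× Cl (D1) → match.
Summing the matching environments: 5 + 4 + 1 = 10 matching atoms.

10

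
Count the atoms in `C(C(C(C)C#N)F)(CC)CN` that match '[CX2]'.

Check the 11 heavy atoms by environment: 7× C (X4) → no; 1× C (X2) → match; 1× N (X1) → no; 1× N (X3) → no; 1× F (X1) → no.
That gives 1 matching atom.

1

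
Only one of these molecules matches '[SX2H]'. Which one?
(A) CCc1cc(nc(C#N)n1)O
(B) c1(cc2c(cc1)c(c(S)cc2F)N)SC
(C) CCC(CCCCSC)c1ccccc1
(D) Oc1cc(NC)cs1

B

[SX2H] describes an aliphatic sulfur with two connections, one being H (a thiol).
(A) has a hydroxyl group (-OH) but it is an -OH, not an -SH.
(B) contains a thiol (-SH), which satisfies every atom and bond constraint.
(C) has a methylthio ether (-SCH3) but the sulfur has H0 (bonded to two carbons), not H1.
(D) has a hydroxyl group (-OH) but it is an -OH, not an -SH.
So the answer is (B).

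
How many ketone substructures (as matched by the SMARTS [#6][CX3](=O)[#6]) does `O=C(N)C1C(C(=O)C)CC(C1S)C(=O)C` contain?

[#6][CX3](=O)[#6] is the SMARTS for a ketone: a carbonyl carbon (no H) flanked by two carbons.
The molecule carries 2 separate instances of an acetyl/ketone group (-C(=O)CH3) meeting every constraint; each maps to a distinct set of atoms, giving 2 matches.

2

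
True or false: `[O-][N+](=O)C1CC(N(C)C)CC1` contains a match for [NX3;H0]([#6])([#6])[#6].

The pattern [NX3;H0]([#6])([#6])[#6] describes a trivalent nitrogen with no H, bonded to three carbons — a tertiary amine.
The molecule carries a dimethylamino group (-N(CH3)2), whose atoms satisfy every constraint of the query, so the pattern matches.

True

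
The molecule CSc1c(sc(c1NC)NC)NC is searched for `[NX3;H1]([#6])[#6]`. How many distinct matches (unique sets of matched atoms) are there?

[NX3;H1]([#6])[#6] is the SMARTS for a secondary amine: a trivalent nitrogen with one H, bonded to two carbons.
The molecule carries 3 separate instances of an N-methylamino group (-NHCH3) meeting every constraint; each maps to a distinct set of atoms, giving 3 matches.

3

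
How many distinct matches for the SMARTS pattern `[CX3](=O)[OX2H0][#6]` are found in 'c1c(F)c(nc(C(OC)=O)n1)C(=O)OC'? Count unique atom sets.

[CX3](=O)[OX2H0][#6] is the SMARTS for an ester: a carbonyl carbon bonded to an oxygen that is itself bonded to carbon (no H on that O).
The molecule carries 2 separate instances of a methyl-ester group (-C(=O)OCH3) meeting every constraint; each maps to a distinct set of atoms, giving 2 matches.

2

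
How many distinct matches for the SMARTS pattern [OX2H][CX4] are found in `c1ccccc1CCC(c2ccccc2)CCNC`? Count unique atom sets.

0

[OX2H][CX4] is the SMARTS for an aliphatic alcohol: a hydroxyl oxygen bound to an sp3 (X4) carbon.
No fragment in the molecule satisfies every constraint, giving 0 matches.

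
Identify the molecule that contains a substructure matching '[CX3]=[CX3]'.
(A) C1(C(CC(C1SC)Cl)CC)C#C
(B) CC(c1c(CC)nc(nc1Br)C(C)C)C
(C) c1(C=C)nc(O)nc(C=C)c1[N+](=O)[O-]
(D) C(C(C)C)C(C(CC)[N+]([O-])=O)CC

C

[CX3]=[CX3] describes a non-aromatic C=C double bond between two sp2 carbons (an alkene).
(A) has an ethyl group (-CH2CH3) but its C-C bond is a single bond between CX4 carbons, not CX3=CX3.
(B) has an ethyl group (-CH2CH3) but its C-C bond is a single bond between CX4 carbons, not CX3=CX3.
(C) contains a vinyl group (-CH=CH2), which satisfies every atom and bond constraint.
(D) has an ethyl group (-CH2CH3) but its C-C bond is a single bond between CX4 carbons, not CX3=CX3.
So the answer is (C).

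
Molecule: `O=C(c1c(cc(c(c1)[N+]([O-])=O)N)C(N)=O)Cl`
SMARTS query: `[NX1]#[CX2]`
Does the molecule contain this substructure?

No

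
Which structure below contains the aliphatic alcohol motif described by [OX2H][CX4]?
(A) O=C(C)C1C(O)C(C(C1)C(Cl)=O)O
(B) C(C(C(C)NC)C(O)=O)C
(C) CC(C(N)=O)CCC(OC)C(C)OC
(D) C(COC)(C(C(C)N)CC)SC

A

[OX2H][CX4] describes a hydroxyl oxygen bound to an sp3 (X4) carbon (an aliphatic alcohol).
(A) contains a hydroxyl group (-OH), which satisfies every atom and bond constraint.
(B) has a carboxylic acid group (-C(=O)OH) but the -OH is on a CX3 carbonyl carbon, not a CX4 carbon.
(C) has a methoxy ether (-OCH3) but the oxygen has H0 (ether), not H1.
(D) has a methoxy ether (-OCH3) but the oxygen has H0 (ether), not H1.
So the answer is (A).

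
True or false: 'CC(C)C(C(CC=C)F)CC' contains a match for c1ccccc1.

False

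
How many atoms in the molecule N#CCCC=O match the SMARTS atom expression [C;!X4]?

The query [C;!X4] means: aliphatic carbon that does not have four total connections.
Check the 6 heavy atoms by environment: 2× C (X4) → no; 1× C (X3) → match; 1× O (X1) → no; 1× C (X2) → match; 1× N (X1) → no.
Summing the matching environments: 1 + 1 = 2 matching atoms.

2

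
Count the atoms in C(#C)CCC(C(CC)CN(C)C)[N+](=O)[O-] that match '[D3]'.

4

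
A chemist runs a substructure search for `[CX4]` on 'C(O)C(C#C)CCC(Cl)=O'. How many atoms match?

4

Check the 10 heavy atoms by environment: 4× C (X4) → match; 1× O (X2) → no; 2× C (X2) → no; 1× C (X3) → no; 1× O (X1) → no; 1× Cl (X1) → no.
That gives 4 matching atoms.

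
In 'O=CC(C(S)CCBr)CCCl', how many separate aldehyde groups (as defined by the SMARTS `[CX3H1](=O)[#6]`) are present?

1

[CX3H1](=O)[#6] is the SMARTS for an aldehyde: an sp2 carbon with one H, double-bonded to O and single-bonded to carbon.
Exactly one fragment in the molecule meets all constraints, giving 1 match.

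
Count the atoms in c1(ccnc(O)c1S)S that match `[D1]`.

3

The query [D1] means: atom with exactly one heavy-atom neighbour (degree 1).
Check the 9 heavy atoms by environment: 1× n (aromatic, D2) → no; 2× c (aromatic, D2) → no; 3× c (aromatic, D3) → no; 2× S (D1) → match; 1× O (D1) → match.
Summing the matching environments: 2 + 1 = 3 matching atoms.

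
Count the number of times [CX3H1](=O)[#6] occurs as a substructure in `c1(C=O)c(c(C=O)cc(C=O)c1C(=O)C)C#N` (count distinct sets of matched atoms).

3

[CX3H1](=O)[#6] is the SMARTS for an aldehyde: an sp2 carbon with one H, double-bonded to O and single-bonded to carbon.
The molecule carries 3 separate instances of an aldehyde (-CHO) meeting every constraint; each maps to a distinct set of atoms, giving 3 matches.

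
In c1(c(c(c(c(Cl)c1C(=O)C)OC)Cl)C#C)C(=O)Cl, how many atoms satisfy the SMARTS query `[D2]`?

The query [D2] means: atom with exactly two heavy-atom neighbours.
Check the 18 heavy atoms by environment: 6× c (aromatic, D3) → no; 3× Cl (D1) → no; 2× C (D3) → no; 2× O (D1) → no; 3× C (D1) → no; 1× C (D2) → match; 1× O (D2) → match.
Summing the matching environments: 1 + 1 = 2 matching atoms.

2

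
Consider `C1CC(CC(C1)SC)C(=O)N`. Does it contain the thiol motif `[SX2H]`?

No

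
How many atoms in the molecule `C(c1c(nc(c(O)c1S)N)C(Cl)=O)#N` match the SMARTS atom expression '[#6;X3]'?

The query [#6;X3] means: any carbon (aromatic or not) with three total connections.
Check the 14 heavy atoms by environment: 1× n (aromatic, X2) → no; 5× c (aromatic, X3) → match; 1× C (X3) → match; 1× O (X1) → no; 1× Cl (X1) → no; 1× C (X2) → no; 1× N (X1) → no; 1× S (X2) → no; 1× N (X3) → no; 1× O (X2) → no.
Summing the matching environments: 5 + 1 = 6 matching atoms.

6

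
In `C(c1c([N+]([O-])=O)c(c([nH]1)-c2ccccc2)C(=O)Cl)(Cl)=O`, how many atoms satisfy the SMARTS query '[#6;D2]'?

5

The query [#6;D2] means: any carbon bonded to exactly two heavy atoms.
Check the 20 heavy atoms by environment: 1× n (aromatic, D2) → no; 5× c (aromatic, D3) → no; 1× N (charge +1, D3) → no; 1× O (charge -1, D1) → no; 3× O (D1) → no; 2× C (D3) → no; 2× Cl (D1) → no; 5× c (aromatic, D2) → match.
That gives 5 matching atoms.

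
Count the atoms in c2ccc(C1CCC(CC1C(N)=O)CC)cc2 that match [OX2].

The query [OX2] means: aliphatic oxygen with two total connections — ether, hydroxyl, or ester single-bond O.
Check the 17 heavy atoms by environment: 8× C (X4) → no; 6× c (aromatic, X3) → no; 1× C (X3) → no; 1× O (X1) → no; 1× N (X3) → no.
No environment satisfies the query, so 0 matching atoms.

0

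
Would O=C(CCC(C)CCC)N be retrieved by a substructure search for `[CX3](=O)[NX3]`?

The pattern [CX3](=O)[NX3] describes a carbonyl carbon bonded to a trivalent nitrogen — an amide.
The molecule carries a primary amide (-C(=O)NH2), whose atoms satisfy every constraint of the query, so the pattern matches.

Yes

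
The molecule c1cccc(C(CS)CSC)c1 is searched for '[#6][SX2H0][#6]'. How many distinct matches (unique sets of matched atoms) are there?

1

[#6][SX2H0][#6] is the SMARTS for a thioether: an aliphatic sulfur bridging two carbons with no H on the sulfur.
Exactly one fragment in the molecule meets all constraints, giving 1 match.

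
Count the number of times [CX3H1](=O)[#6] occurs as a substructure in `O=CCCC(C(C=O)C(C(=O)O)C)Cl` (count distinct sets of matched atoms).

[CX3H1](=O)[#6] is the SMARTS for an aldehyde: an sp2 carbon with one H, double-bonded to O and single-bonded to carbon.
The molecule carries 2 separate instances of an aldehyde (-CHO) meeting every constraint; each maps to a distinct set of atoms, giving 2 matches.

2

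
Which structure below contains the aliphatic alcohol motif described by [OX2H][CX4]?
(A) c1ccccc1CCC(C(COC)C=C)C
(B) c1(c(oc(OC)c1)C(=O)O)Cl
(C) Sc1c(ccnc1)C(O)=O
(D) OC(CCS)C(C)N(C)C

D

[OX2H][CX4] describes a hydroxyl oxygen bound to an sp3 (X4) carbon (an aliphatic alcohol).
(A) has a methoxy ether (-OCH3) but the oxygen has H0 (ether), not H1.
(B) has a methoxy ether (-OCH3) but the oxygen has H0 (ether), not H1.
(C) has a carboxylic acid group (-C(=O)OH) but the -OH is on a CX3 carbonyl carbon, not a CX4 carbon.
(D) contains a hydroxyl group (-OH), which satisfies every atom and bond constraint.
So the answer is (D).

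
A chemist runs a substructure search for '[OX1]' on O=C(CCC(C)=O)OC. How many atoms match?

The query [OX1] means: aliphatic oxygen with one total connection — typically a carbonyl =O or an oxide.
Check the 9 heavy atoms by environment: 4× C (X4) → no; 2× C (X3) → no; 2× O (X1) → match; 1× O (X2) → no.
That gives 2 matching atoms.

2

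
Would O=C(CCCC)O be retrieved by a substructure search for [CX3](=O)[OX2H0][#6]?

No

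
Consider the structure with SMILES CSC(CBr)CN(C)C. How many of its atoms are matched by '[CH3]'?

The query [CH3] means: aliphatic carbon with exactly three hydrogens.
Check the 9 heavy atoms by environment: 2× C (H2) → no; 1× C (H1) → no; 1× N (H0) → no; 3× C (H3) → match; 1× S (H0) → no; 1× Br (H0) → no.
That gives 3 matching atoms.

3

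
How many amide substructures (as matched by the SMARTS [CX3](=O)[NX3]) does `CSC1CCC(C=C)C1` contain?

0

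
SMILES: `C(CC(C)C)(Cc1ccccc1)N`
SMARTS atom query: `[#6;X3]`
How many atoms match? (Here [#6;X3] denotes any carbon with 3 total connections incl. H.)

6

Check the 13 heavy atoms by environment: 6× C (X4) → no; 6× c (aromatic, X3) → match; 1× N (X3) → no.
That gives 6 matching atoms.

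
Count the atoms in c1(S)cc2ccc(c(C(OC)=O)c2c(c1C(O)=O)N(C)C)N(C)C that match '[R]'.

10

The query [R] means: R matches any atom that is part of a ring.
Check the 24 heavy atoms by environment: 10× c (aromatic, in 6-ring) → match; 7× C (acyclic) → no; 4× O (acyclic) → no; 2× N (acyclic) → no; 1× S (acyclic) → no.
That gives 10 matching atoms.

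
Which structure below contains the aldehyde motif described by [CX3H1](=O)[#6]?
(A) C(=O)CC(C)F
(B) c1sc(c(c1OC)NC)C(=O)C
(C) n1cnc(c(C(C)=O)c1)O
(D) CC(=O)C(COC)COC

[CX3H1](=O)[#6] describes an sp2 carbon with one H, double-bonded to O and single-bonded to carbon (an aldehyde).
(A) contains an aldehyde (-CHO), which satisfies every atom and bond constraint.
(B) has an acetyl/ketone group (-C(=O)CH3) but the carbonyl carbon has H0 (two carbon neighbours), not H1.
(C) has an acetyl/ketone group (-C(=O)CH3) but the carbonyl carbon has H0 (two carbon neighbours), not H1.
(D) has an acetyl/ketone group (-C(=O)CH3) but the carbonyl carbon has H0 (two carbon neighbours), not H1.
So the answer is (A).

A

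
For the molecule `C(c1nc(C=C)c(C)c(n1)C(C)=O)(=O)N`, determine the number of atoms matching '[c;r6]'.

4

Check the 15 heavy atoms by environment: 2× n (aromatic, in 6-ring) → no; 4× c (aromatic, in 6-ring) → match; 6× C (acyclic) → no; 2× O (acyclic) → no; 1× N (acyclic) → no.
That gives 4 matching atoms.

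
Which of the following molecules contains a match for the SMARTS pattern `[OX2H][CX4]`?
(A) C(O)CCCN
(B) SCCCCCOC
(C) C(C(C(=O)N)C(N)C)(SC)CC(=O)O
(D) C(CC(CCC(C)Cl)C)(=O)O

A

[OX2H][CX4] describes a hydroxyl oxygen bound to an sp3 (X4) carbon (an aliphatic alcohol).
(A) contains a hydroxyl group (-OH), which satisfies every atom and bond constraint.
(B) has a methoxy ether (-OCH3) but the oxygen has H0 (ether), not H1.
(C) has a carboxylic acid group (-C(=O)OH) but the -OH is on a CX3 carbonyl carbon, not a CX4 carbon.
(D) has a carboxylic acid group (-C(=O)OH) but the -OH is on a CX3 carbonyl carbon, not a CX4 carbon.
So the answer is (A).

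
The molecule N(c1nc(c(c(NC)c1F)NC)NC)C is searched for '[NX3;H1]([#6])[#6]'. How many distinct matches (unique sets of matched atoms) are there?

4

[NX3;H1]([#6])[#6] is the SMARTS for a secondary amine: a trivalent nitrogen with one H, bonded to two carbons.
The molecule carries 4 separate instances of an N-methylamino group (-NHCH3) meeting every constraint; each maps to a distinct set of atoms, giving 4 matches.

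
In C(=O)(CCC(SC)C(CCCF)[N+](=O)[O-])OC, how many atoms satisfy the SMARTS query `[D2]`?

7

The query [D2] means: atom with exactly two heavy-atom neighbours.
Check the 17 heavy atoms by environment: 5× C (D2) → match; 3× C (D3) → no; 1× F (D1) → no; 1× N (charge +1, D3) → no; 1× O (charge -1, D1) → no; 2× O (D1) → no; 1× O (D2) → match; 2× C (D1) → no; 1× S (D2) → match.
Summing the matching environments: 5 + 1 + 1 = 7 matching atoms.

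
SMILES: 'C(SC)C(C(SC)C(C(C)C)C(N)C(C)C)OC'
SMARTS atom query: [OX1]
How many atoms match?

The query [OX1] means: aliphatic oxygen with one total connection — typically a carbonyl =O or an oxide.
Check the 18 heavy atoms by environment: 14× C (X4) → no; 2× S (X2) → no; 1× N (X3) → no; 1× O (X2) → no.
No environment satisfies the query, so 0 matching atoms.

0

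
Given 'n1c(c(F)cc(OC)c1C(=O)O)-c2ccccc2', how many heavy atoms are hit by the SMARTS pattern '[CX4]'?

The query [CX4] means: C with X4: aliphatic carbon with exactly 4 total connections (bonds + H).
Check the 18 heavy atoms by environment: 1× n (aromatic, X2) → no; 11× c (aromatic, X3) → no; 1× C (X3) → no; 1× O (X1) → no; 2× O (X2) → no; 1× C (X4) → match; 1× F (X1) → no.
That gives 1 matching atom.

1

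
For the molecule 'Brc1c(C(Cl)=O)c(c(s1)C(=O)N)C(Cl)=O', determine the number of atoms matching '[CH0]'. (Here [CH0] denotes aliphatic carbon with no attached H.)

3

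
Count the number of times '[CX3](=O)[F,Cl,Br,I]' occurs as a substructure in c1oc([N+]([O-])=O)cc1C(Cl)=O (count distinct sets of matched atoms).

[CX3](=O)[F,Cl,Br,I] is the SMARTS for an acyl halide: a carbonyl carbon bonded to a halogen.
Exactly one fragment in the molecule meets all constraints, giving 1 match.

1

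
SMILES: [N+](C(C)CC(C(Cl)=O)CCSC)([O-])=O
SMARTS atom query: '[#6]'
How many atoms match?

Check the 14 heavy atoms by environment: 8× C → match; 1× S → no; 2× O → no; 1× Cl → no; 1× N (charge +1) → no; 1× O (charge -1) → no.
That gives 8 matching atoms.

8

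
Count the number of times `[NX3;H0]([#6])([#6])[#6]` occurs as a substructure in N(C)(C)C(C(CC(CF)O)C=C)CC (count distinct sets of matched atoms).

[NX3;H0]([#6])([#6])[#6] is the SMARTS for a tertiary amine: a trivalent nitrogen with no H, bonded to three carbons.
Exactly one fragment in the molecule meets all constraints, giving 1 match.

1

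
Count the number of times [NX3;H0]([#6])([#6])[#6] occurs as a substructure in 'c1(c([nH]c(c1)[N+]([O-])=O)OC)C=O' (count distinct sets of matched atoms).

0

[NX3;H0]([#6])([#6])[#6] is the SMARTS for a tertiary amine: a trivalent nitrogen with no H, bonded to three carbons.
No fragment in the molecule satisfies every constraint, giving 0 matches.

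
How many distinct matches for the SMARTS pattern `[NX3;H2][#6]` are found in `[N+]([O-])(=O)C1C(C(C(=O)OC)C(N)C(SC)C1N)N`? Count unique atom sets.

[NX3;H2][#6] is the SMARTS for a primary amine: a trivalent nitrogen with two H attached to carbon.
The molecule carries 3 separate instances of a primary amino group (-NH2) meeting every constraint; each maps to a distinct set of atoms, giving 3 matches.

3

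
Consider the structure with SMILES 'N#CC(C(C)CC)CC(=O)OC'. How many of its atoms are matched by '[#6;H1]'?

2

The query [#6;H1] means: any carbon bearing exactly one hydrogen.
Check the 12 heavy atoms by environment: 2× C (H2) → no; 2× C (H1) → match; 3× C (H3) → no; 2× C (H0) → no; 2× O (H0) → no; 1× N (H0) → no.
That gives 2 matching atoms.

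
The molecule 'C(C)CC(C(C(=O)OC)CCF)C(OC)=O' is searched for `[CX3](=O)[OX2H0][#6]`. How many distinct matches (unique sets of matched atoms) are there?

2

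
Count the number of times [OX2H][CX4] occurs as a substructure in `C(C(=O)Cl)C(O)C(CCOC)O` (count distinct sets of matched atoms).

2

[OX2H][CX4] is the SMARTS for an aliphatic alcohol: a hydroxyl oxygen bound to an sp3 (X4) carbon.
The molecule carries 2 separate instances of a hydroxyl group (-OH) meeting every constraint; each maps to a distinct set of atoms, giving 2 matches.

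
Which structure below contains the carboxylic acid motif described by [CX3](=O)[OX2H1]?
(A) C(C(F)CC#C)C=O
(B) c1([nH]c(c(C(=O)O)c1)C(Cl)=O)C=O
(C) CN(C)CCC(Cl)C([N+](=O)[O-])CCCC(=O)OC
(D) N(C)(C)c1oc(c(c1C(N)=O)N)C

B

[CX3](=O)[OX2H1] describes an sp2 carbon double-bonded to O and single-bonded to an -OH oxygen (a carboxylic acid).
(A) has an aldehyde (-CHO) but there is no singly-bonded oxygen on the carbonyl carbon.
(B) contains a carboxylic acid group (-C(=O)OH), which satisfies every atom and bond constraint.
(C) has a methyl-ester group (-C(=O)OCH3) but the singly-bonded O has no H (OX2H0, not OX2H1).
(D) has a primary amide (-C(=O)NH2) but the carbonyl is bonded to N, not to an -OH oxygen.
So the answer is (B).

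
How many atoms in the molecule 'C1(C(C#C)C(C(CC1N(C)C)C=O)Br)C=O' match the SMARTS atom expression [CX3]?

Check the 16 heavy atoms by environment: 8× C (X4) → no; 1× Br (X1) → no; 1× N (X3) → no; 2× C (X2) → no; 2× C (X3) → match; 2× O (X1) → no.
That gives 2 matching atoms.

2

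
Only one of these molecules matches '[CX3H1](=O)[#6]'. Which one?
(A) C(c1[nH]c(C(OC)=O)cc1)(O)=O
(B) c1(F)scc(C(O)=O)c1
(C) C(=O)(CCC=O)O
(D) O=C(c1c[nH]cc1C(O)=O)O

[CX3H1](=O)[#6] describes an sp2 carbon with one H, double-bonded to O and single-bonded to carbon (an aldehyde).
(A) has a carboxylic acid group (-C(=O)OH) but the carbonyl carbon has H0 and is bonded to O, not H1.
(B) has a carboxylic acid group (-C(=O)OH) but the carbonyl carbon has H0 and is bonded to O, not H1.
(C) contains an aldehyde (-CHO), which satisfies every atom and bond constraint.
(D) has a carboxylic acid group (-C(=O)OH) but the carbonyl carbon has H0 and is bonded to O, not H1.
So the answer is (C).

C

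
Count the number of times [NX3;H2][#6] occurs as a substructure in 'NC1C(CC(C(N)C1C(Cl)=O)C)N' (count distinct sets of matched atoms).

3

[NX3;H2][#6] is the SMARTS for a primary amine: a trivalent nitrogen with two H attached to carbon.
The molecule carries 3 separate instances of a primary amino group (-NH2) meeting every constraint; each maps to a distinct set of atoms, giving 3 matches.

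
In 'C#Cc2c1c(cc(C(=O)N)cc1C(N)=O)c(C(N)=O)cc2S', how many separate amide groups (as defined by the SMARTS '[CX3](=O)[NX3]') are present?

3

[CX3](=O)[NX3] is the SMARTS for an amide: a carbonyl carbon bonded to a trivalent nitrogen.
The molecule carries 3 separate instances of a primary amide (-C(=O)NH2) meeting every constraint; each maps to a distinct set of atoms, giving 3 matches.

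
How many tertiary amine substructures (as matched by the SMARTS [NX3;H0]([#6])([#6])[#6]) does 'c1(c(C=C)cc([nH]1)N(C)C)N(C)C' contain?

[NX3;H0]([#6])([#6])[#6] is the SMARTS for a tertiary amine: a trivalent nitrogen with no H, bonded to three carbons.
The molecule carries 2 separate instances of a dimethylamino group (-N(CH3)2) meeting every constraint; each maps to a distinct set of atoms, giving 2 matches.

2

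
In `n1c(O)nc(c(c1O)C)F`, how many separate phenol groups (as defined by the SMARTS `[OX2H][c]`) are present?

2

[OX2H][c] is the SMARTS for a phenol: a hydroxyl oxygen attached to an aromatic carbon.
The molecule carries 2 separate instances of a hydroxyl group (-OH) meeting every constraint; each maps to a distinct set of atoms, giving 2 matches.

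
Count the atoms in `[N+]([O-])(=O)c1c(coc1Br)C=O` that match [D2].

3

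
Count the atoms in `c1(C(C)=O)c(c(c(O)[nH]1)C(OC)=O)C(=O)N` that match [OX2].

2

The query [OX2] means: aliphatic oxygen with two total connections — ether, hydroxyl, or ester single-bond O.
Check the 16 heavy atoms by environment: 1× n (aromatic, X3) → no; 4× c (aromatic, X3) → no; 3× C (X3) → no; 3× O (X1) → no; 1× N (X3) → no; 2× C (X4) → no; 2× O (X2) → match.
That gives 2 matching atoms.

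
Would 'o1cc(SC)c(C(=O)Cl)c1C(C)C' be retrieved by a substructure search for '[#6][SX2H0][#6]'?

Yes

The pattern [#6][SX2H0][#6] describes an aliphatic sulfur bridging two carbons with no H on the sulfur — a thioether.
The molecule carries a methylthio ether (-SCH3), whose atoms satisfy every constraint of the query, so the pattern matches.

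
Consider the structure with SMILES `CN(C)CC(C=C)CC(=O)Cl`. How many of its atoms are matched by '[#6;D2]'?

3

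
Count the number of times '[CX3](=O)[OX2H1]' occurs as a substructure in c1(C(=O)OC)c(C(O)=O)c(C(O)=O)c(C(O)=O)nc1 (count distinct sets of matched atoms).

3

[CX3](=O)[OX2H1] is the SMARTS for a carboxylic acid: an sp2 carbon double-bonded to O and single-bonded to an -OH oxygen.
The molecule carries 3 separate instances of a carboxylic acid group (-C(=O)OH) meeting every constraint; each maps to a distinct set of atoms, giving 3 matches.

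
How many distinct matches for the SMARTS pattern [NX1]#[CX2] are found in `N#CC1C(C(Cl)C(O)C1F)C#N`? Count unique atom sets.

2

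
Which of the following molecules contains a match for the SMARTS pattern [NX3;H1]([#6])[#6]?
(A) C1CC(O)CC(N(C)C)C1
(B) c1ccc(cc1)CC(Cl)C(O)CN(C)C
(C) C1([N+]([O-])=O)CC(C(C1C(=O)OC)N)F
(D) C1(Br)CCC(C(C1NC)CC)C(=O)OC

[NX3;H1]([#6])[#6] describes a trivalent nitrogen with one H, bonded to two carbons (a secondary amine).
(A) has a dimethylamino group (-N(CH3)2) but the nitrogen has H0, not H1.
(B) has a dimethylamino group (-N(CH3)2) but the nitrogen has H0, not H1.
(C) has a primary amino group (-NH2) but the nitrogen has H2 and only one carbon neighbour.
(D) contains an N-methylamino group (-NHCH3), which satisfies every atom and bond constraint.
So the answer is (D).

D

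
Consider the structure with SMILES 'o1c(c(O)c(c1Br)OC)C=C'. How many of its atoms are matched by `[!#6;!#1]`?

The query [!#6;!#1] means: not carbon and not hydrogen — any heteroatom.
Check the 11 heavy atoms by environment: 1× o (aromatic) → match; 4× c (aromatic) → no; 1× Br → match; 2× O → match; 3× C → no.
Summing the matching environments: 1 + 1 + 2 = 4 matching atoms.

4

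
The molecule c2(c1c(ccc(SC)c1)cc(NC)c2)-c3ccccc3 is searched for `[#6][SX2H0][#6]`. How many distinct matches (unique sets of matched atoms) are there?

1

[#6][SX2H0][#6] is the SMARTS for a thioether: an aliphatic sulfur bridging two carbons with no H on the sulfur.
Exactly one fragment in the molecule meets all constraints, giving 1 match.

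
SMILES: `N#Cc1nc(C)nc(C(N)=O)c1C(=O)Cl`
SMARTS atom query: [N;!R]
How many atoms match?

2

Check the 15 heavy atoms by environment: 2× n (aromatic, in 6-ring) → no; 4× c (aromatic, in 6-ring) → no; 4× C (acyclic) → no; 2× O (acyclic) → no; 1× Cl (acyclic) → no; 2× N (acyclic) → match.
That gives 2 matching atoms.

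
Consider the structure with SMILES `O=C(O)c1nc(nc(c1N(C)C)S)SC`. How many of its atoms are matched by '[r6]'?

Check the 15 heavy atoms by environment: 2× n (aromatic, in 6-ring) → match; 4× c (aromatic, in 6-ring) → match; 2× S (acyclic) → no; 1× N (acyclic) → no; 4× C (acyclic) → no; 2× O (acyclic) → no.
Summing the matching environments: 2 + 4 = 6 matching atoms.

6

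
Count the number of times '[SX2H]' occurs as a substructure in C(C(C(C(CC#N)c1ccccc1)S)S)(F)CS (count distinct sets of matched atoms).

3

[SX2H] is the SMARTS for a thiol: an aliphatic sulfur with two connections, one being H.
The molecule carries 3 separate instances of a thiol (-SH) meeting every constraint; each maps to a distinct set of atoms, giving 3 matches.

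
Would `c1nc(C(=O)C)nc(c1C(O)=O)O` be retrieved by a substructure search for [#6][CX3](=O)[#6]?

The pattern [#6][CX3](=O)[#6] describes a carbonyl carbon (no H) flanked by two carbons — a ketone.
The molecule carries an acetyl/ketone group (-C(=O)CH3), whose atoms satisfy every constraint of the query, so the pattern matches.

Yes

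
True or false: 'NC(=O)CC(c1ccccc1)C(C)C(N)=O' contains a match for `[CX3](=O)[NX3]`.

True

The pattern [CX3](=O)[NX3] describes a carbonyl carbon bonded to a trivalent nitrogen — an amide.
The molecule carries a primary amide (-C(=O)NH2), whose atoms satisfy every constraint of the query, so the pattern matches.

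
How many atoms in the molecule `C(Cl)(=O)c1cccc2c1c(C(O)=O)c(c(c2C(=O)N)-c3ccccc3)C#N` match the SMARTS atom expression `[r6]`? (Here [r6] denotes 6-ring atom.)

16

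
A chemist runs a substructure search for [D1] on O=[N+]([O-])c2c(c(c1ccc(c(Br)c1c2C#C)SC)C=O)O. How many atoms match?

7

Check the 21 heavy atoms by environment: 8× c (aromatic, D3) → no; 2× c (aromatic, D2) → no; 1× Br (D1) → match; 2× C (D2) → no; 3× O (D1) → match; 1× S (D2) → no; 2× C (D1) → match; 1× N (charge +1, D3) → no; 1× O (charge -1, D1) → match.
Summing the matching environments: 1 + 3 + 2 + 1 = 7 matching atoms.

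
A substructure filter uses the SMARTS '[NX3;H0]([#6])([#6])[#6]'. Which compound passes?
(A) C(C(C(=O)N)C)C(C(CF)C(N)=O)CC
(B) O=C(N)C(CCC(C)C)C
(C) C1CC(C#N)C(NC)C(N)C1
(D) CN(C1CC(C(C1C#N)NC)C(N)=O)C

D

[NX3;H0]([#6])([#6])[#6] describes a trivalent nitrogen with no H, bonded to three carbons (a tertiary amine).
(A) has a primary amide (-C(=O)NH2) but the amide nitrogen has H2 and only one carbon neighbour.
(B) has a primary amide (-C(=O)NH2) but the amide nitrogen has H2 and only one carbon neighbour.
(C) has a primary amino group (-NH2) but the nitrogen has H2, not H0 with three carbons.
(D) contains a dimethylamino group (-N(CH3)2), which satisfies every atom and bond constraint.
So the answer is (D).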